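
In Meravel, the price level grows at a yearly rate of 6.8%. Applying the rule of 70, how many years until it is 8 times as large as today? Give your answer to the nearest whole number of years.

Doubling time ≈ 70/6.8 = 10.29 years.
8× is 3 doublings, so 3 × 10.29 ≈ 31 years.

roughly 31 years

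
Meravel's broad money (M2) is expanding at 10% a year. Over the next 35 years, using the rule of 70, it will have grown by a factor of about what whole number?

70/10 ≈ 7.00 years per doubling.
35 years fits 5 doublings: 2^5 = 32.

32 times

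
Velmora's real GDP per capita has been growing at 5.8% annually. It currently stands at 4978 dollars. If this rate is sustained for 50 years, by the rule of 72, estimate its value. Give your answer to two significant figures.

roughly 81000 dollars

It doubles every 72/5.8 ≈ 12.41 years, so 50 years is 4.03 doublings.
2^4.03 ≈ 16.34; 4978 × 16.34 ≈ 81000 dollars.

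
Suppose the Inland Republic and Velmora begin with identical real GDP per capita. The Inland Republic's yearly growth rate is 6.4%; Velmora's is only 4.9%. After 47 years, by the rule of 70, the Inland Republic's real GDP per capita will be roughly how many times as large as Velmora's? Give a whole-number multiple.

Only the 1.5-point difference matters.
70/1.5 ≈ 46.67 years per doubling of the ratio; 47 years gives 1.01 doublings, so ≈ 2×.

roughly 2 times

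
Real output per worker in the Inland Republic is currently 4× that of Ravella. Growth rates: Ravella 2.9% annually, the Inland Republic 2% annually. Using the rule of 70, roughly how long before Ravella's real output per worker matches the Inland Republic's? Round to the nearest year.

The growth-rate gap is 2.9% − 2% = 0.9 percentage points.
So the ratio between them halves every 70/0.9 ≈ 77.78 years.
A 4× gap closes after 2 halvings: 2 × 77.78 ≈ 156 years.

around 156 years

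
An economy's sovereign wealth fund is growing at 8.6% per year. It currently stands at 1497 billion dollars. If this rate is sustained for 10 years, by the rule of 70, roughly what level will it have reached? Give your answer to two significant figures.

approximately 3500 billion dollars

Doubling time ≈ 70/8.6 = 8.14 years.
10 years is 10/8.14 ≈ 1.23 doublings, a factor of 2^1.23 ≈ 2.35.
1497 × 2.35 ≈ 3500 billion dollars.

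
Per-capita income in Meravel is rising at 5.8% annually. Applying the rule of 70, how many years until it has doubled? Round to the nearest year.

Doubling time ≈ 70 / 5.8 = 12.07 years.

about 12 years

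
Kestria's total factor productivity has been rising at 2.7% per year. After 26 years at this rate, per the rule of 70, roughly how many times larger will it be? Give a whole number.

approximately 2 times

Doubling time ≈ 70/2.7 = 25.93 years.
26/25.93 ≈ 1 doubling, so about 2^1 = 2×.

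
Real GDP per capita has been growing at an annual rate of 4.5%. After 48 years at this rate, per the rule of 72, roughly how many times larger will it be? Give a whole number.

≈ 8 times

Doubling time ≈ 72/4.5 = 16.00 years.
48/16.00 ≈ 3 doublings, so about 2^3 = 8×.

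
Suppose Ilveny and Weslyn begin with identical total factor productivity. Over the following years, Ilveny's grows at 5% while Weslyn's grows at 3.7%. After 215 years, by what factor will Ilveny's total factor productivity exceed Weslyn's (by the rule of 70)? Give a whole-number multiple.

Only the 1.3-point difference matters.
70/1.3 ≈ 53.85 years per doubling of the ratio; 215 years gives 3.99 doublings, so ≈ 16×.

16 times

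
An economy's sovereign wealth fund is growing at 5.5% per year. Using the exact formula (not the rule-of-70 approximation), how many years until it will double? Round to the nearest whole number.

13 years

t = ln(2) / ln(1 + 0.055) = 0.6931 / 0.053541 ≈ 12.95.
≈ 13 years.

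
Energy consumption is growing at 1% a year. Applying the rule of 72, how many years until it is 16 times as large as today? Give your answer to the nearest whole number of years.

288 years

One doubling takes 72/1 = 72.00 years.
16 = 2^4, so 4 doublings → 288 years.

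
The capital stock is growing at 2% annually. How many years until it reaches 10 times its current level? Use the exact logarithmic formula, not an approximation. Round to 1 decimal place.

116.3 years

t = ln(10) / ln(1 + 0.02) = 2.3026 / 0.019803 ≈ 116.28.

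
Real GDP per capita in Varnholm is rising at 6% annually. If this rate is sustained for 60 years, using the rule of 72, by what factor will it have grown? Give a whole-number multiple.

At 6% one doubling takes ≈ 12.00 years; 60 years is 5 of them, so ×32.

around 32 times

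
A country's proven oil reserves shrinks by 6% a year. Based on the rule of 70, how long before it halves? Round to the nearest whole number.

The rule works in reverse for decay: 70/6 ≈ 11.67 years to halve.

approximately 12 years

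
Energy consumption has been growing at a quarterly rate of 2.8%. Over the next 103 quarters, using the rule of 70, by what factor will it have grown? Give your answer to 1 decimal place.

about 17.4 times

Doubles every ≈ 25.00 quarters (70/2.8).
103 quarters is 4.12 doublings; 2^4.12 ≈ 17.4×.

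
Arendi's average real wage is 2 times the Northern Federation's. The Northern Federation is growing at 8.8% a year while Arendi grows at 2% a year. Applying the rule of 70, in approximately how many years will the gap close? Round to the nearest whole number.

about 10 years

The growth-rate gap is 8.8% − 2% = 6.8 percentage points.
So the ratio between them halves every 70/6.8 ≈ 10.29 years.
A 2 times gap closes after 1 halving: 1 × 10.29 ≈ 10 years.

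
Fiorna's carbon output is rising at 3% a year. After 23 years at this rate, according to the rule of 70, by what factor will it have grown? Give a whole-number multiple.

70/3 ≈ 23.33 years per doubling.
23 years fits 1 doubling: 2^1 = 2.

approximately 2 times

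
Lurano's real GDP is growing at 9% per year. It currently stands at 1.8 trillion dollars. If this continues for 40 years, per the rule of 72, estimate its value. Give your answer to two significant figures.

≈ 58 trillion dollars

It doubles every 72/9 ≈ 8.00 years, so 40 years is 5.00 doublings.
2^5.00 ≈ 32.00; 1.8 × 32.00 ≈ 58 trillion dollars.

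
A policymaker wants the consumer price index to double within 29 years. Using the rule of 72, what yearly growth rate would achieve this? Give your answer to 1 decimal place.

approximately 2.5% per year

72 / 29 ≈ 2.48, so about 2.5% per year.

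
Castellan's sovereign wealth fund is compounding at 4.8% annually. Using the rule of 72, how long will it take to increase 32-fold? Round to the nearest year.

At 4.8% it doubles every 72/4.8 ≈ 15.00 years.
Getting to 32× needs 5 doublings: 5 × 15.00 ≈ 75 years.

approximately 75 years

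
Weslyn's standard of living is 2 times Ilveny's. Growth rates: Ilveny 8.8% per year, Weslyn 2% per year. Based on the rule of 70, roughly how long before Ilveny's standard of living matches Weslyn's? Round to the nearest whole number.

The growth-rate gap is 8.8% − 2% = 6.8 percentage points.
So the ratio between them halves every 70/6.8 ≈ 10.29 years.
A 2 times gap closes after 1 halving: 1 × 10.29 ≈ 10 years.

approximately 10 years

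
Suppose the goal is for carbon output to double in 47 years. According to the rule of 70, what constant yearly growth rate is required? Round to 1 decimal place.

≈ 1.5%

70 / 47 ≈ 1.49, so about 1.5% per year.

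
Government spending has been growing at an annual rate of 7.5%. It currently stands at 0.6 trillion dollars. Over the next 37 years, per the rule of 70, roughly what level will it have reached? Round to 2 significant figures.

It doubles every 70/7.5 ≈ 9.33 years, so 37 years is 3.97 doublings.
2^3.97 ≈ 15.67; 0.6 × 15.67 ≈ 9.4 trillion dollars.

roughly 9.4 trillion dollars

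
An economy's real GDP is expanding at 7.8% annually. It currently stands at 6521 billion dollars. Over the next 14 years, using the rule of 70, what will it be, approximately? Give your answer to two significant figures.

Doubling time ≈ 70/7.8 = 8.97 years.
14 years is 14/8.97 ≈ 1.56 doublings, a factor of 2^1.56 ≈ 2.95.
6521 × 2.95 ≈ 19000 billion dollars.

19000 billion dollars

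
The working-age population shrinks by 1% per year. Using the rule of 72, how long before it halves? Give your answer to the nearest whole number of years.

≈ 72 years

Falling at 1%, it halves about every 72/1 = 72.00 years.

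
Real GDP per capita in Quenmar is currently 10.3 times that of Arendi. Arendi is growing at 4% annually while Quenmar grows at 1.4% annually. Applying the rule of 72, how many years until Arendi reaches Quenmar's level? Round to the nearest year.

around 93 years

What matters is the difference: 2.6 pp.
Rule of 72 on the gap: the ratio halves every 72/2.6 ≈ 27.69 years.
A 10.3 times gap takes log₂(10.3) ≈ 3.36 halvings to close: 3.36 × 27.69 ≈ 93 years.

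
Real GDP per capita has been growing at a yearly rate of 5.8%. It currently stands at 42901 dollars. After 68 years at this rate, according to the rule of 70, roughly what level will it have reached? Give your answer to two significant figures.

roughly 2100000 dollars

It doubles every 70/5.8 ≈ 12.07 years, so 68 years is 5.63 doublings.
2^5.63 ≈ 49.52; 42901 × 49.52 ≈ 2100000 dollars.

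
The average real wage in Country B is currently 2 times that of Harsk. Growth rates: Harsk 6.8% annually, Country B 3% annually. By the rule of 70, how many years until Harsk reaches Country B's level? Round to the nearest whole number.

roughly 18 years

The growth-rate gap is 6.8% − 3% = 3.8 percentage points.
So the ratio between them halves every 70/3.8 ≈ 18.42 years.
A 2 times gap closes after 1 halving: 1 × 18.42 ≈ 18 years.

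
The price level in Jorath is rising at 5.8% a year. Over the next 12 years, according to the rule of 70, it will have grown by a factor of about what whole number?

approximately 2 times

Doubling time ≈ 70/5.8 = 12.07 years.
12/12.07 ≈ 1 doubling, so about 2^1 = 2×.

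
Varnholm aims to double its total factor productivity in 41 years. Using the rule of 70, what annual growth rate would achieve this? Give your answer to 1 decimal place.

around 1.7% annually

70 / 41 ≈ 1.71, so about 1.7% annually.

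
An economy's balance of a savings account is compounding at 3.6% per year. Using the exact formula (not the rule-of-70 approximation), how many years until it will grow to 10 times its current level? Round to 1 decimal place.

t = ln(10) / ln(1 + 0.036) = 2.3026 / 0.035367 ≈ 65.11.

65.1 years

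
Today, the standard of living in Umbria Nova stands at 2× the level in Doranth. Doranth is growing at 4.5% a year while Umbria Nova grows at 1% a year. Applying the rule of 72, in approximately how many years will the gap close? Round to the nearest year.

Doranth gains on Umbria Nova at 4.5% − 1% = 3.5 points a year.
At that relative rate the gap halves every 72/3.5 ≈ 20.57 years.
A 2× gap closes after 1 halving: 1 × 20.57 ≈ 21 years.

21 years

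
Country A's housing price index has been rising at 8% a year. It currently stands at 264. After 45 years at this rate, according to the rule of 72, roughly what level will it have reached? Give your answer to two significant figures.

approximately 8400

Doubling time ≈ 72/8 = 9.00 years.
45 years is 45/9.00 ≈ 5.00 doublings, a factor of 2^5.00 ≈ 32.00.
264 × 32.00 ≈ 8400.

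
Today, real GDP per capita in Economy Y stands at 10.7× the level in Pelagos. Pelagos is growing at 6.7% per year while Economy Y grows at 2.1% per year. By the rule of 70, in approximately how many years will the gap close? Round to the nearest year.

52 years

What matters is the difference: 4.6 pp.
Rule of 70 on the gap: the ratio halves every 70/4.6 ≈ 15.22 years.
A 10.7× gap takes log₂(10.7) ≈ 3.42 halvings to close: 3.42 × 15.22 ≈ 52 years.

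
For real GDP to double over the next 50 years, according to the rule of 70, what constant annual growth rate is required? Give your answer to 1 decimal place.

70 / 50 ≈ 1.40, so about 1.4% a year.

≈ 1.4%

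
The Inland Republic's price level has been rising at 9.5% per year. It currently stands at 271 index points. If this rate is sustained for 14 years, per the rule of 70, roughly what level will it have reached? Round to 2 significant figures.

Doubling time ≈ 70/9.5 = 7.37 years.
14 years is 14/7.37 ≈ 1.90 doublings, a factor of 2^1.90 ≈ 3.73.
271 × 3.73 ≈ 1000 index points.

around 1000 index points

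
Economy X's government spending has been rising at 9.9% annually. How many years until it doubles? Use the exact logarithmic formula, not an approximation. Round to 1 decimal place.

7.3 years

t = ln(2) / ln(1 + 0.099) = 0.6931 / 0.094401 ≈ 7.34.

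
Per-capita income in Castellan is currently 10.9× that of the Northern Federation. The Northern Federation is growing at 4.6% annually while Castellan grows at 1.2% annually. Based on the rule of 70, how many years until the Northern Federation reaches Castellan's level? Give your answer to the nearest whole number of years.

roughly 71 years

What matters is the difference: 3.4 pp.
Rule of 70 on the gap: the ratio halves every 70/3.4 ≈ 20.59 years.
A 10.9× gap takes log₂(10.9) ≈ 3.45 halvings to close: 3.45 × 20.59 ≈ 71 years.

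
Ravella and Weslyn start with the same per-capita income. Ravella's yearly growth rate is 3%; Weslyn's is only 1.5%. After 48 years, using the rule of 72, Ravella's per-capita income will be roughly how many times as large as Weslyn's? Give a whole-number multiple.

Rate gap = 3% − 1.5% = 1.5 points.
The ratio doubles every 72/1.5 ≈ 48.00 years.
48/48.00 ≈ 1.00 doublings → ratio ≈ 2^1.00 ≈ 2.

roughly 2 times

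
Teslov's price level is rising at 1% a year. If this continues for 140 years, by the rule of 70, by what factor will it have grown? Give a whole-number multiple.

At 1% one doubling takes ≈ 70.00 years; 140 years is 2 of them, so ×4.

around 4 times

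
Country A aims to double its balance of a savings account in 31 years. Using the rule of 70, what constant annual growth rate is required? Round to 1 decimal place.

70 / 31 ≈ 2.26, so about 2.3% a year.

about 2.3%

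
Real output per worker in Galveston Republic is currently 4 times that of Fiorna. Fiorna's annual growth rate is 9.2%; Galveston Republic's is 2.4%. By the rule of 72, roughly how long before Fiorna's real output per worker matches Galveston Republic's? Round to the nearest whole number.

about 21 years

Fiorna gains on Galveston Republic at 9.2% − 2.4% = 6.8 points a year.
At that relative rate the gap halves every 72/6.8 ≈ 10.59 years.
A 4 times gap closes after 2 halvings: 2 × 10.59 ≈ 21 years.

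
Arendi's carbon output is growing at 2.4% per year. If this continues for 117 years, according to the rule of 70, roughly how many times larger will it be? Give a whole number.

roughly 16 times

Doubling time ≈ 70/2.4 = 29.17 years.
117/29.17 ≈ 4 doublings, so about 2^4 = 16×.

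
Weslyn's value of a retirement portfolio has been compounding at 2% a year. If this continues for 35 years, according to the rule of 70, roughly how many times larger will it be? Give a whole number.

70/2 ≈ 35.00 years per doubling.
35 years fits 1 doubling: 2^1 = 2.

approximately 2 times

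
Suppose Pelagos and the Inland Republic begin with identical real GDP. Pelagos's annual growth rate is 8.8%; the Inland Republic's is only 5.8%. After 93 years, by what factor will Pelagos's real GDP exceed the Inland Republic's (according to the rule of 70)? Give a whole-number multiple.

Pelagos pulls ahead at 3 pp per year, so the ratio doubles every 70/3 ≈ 23.33 years.
In 93 years that's 3.99 doublings: 2^3.99 ≈ 16.

≈ 16 times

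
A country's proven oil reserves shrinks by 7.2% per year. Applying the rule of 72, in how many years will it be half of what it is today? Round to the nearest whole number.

10 years

Falling at 7.2%, it halves about every 72/7.2 = 10.00 years.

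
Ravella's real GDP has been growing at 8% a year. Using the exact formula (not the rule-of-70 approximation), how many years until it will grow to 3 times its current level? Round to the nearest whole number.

t = ln(3) / ln(1 + 0.08) = 1.0986 / 0.076961 ≈ 14.27.
≈ 14 years.

14 years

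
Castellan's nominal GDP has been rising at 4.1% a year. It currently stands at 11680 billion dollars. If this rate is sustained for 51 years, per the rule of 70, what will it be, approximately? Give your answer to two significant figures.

Doubling time ≈ 70/4.1 = 17.07 years.
51 years is 51/17.07 ≈ 2.99 doublings, a factor of 2^2.99 ≈ 7.94.
11680 × 7.94 ≈ 93000 billion dollars.

93000 billion dollars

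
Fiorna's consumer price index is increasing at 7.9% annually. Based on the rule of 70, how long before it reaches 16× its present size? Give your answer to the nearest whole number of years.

around 35 years

Doubling time ≈ 70/7.9 = 8.86 years.
Getting to 16× needs 4 doublings: 4 × 8.86 ≈ 35 years.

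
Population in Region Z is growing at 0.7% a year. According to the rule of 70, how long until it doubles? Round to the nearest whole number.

Doubling time ≈ 70 / 0.7 = 100.00 years.

approximately 100 years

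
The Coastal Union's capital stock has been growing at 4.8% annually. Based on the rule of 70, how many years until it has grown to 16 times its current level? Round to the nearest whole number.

58 years

Doubling time ≈ 70/4.8 = 14.58 years.
16× is 4 doublings, so 4 × 14.58 ≈ 58 years.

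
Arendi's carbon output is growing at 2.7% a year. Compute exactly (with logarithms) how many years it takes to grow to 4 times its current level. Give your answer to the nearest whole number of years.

t = ln(4) / ln(1 + 0.027) = 1.3863 / 0.026642 ≈ 52.03.
≈ 52 years.

52 years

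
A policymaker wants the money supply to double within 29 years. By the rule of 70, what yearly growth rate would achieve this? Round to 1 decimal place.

roughly 2.4%

70 / 29 ≈ 2.41, so about 2.4% per year.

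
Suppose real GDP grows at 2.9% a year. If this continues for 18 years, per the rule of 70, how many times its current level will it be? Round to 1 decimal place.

about 1.7 times

Doubling time ≈ 70/2.9 = 24.14 years.
18 years / 24.14 ≈ 0.75 doublings → factor 2^0.75 ≈ 1.7.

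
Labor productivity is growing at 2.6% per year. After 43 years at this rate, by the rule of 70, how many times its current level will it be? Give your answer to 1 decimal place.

≈ 3.0 times

Doubles every ≈ 26.92 years (70/2.6).
43 years is 1.60 doublings; 2^1.60 ≈ 3.0×.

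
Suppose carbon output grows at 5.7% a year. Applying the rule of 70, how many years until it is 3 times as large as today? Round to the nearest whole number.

At 5.7% it doubles every 70/5.7 ≈ 12.28 years.
3× is log₂ 3 ≈ 1.58 doublings, so ≈ 1.58 × 12.28 = 19 years.

around 19 years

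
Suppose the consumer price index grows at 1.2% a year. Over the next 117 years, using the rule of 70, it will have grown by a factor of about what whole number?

about 4 times

70/1.2 ≈ 58.33 years per doubling.
117 years fits 2 doublings: 2^2 = 4.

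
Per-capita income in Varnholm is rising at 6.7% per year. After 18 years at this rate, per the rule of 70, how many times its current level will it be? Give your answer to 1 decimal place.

Doubles every ≈ 10.45 years (70/6.7).
18 years is 1.72 doublings; 2^1.72 ≈ 3.3×.

about 3.3 times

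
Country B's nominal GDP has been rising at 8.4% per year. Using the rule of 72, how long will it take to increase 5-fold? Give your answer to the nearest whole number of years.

≈ 20 years

At 8.4% it doubles every 72/8.4 ≈ 8.57 years.
Reaching 5× takes log₂(5) ≈ 2.32 doublings.
2.32 × 8.57 ≈ 20 years.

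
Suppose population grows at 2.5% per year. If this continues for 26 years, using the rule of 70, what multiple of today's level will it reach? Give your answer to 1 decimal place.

Doubles every ≈ 28.00 years (70/2.5).
26 years is 0.93 doublings; 2^0.93 ≈ 1.9×.

around 1.9 times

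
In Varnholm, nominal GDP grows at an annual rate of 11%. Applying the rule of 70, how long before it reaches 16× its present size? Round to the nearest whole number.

≈ 25 years

Doubling time ≈ 70/11 = 6.36 years.
Getting to 16× needs 4 doublings: 4 × 6.36 ≈ 25 years.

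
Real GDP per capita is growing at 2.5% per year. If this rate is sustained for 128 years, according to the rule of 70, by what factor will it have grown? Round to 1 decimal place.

Doubling time ≈ 70/2.5 = 28.00 years.
128 years / 28.00 ≈ 4.57 doublings → factor 2^4.57 ≈ 23.8.

around 23.8 times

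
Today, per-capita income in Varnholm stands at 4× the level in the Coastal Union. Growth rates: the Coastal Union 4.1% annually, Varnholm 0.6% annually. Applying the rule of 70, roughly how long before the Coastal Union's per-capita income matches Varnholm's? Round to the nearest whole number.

roughly 40 years

What matters is the difference: 3.5 pp.
Rule of 70 on the gap: the ratio halves every 70/3.5 ≈ 20.00 years.
A 4× gap closes after 2 halvings: 2 × 20.00 ≈ 40 years.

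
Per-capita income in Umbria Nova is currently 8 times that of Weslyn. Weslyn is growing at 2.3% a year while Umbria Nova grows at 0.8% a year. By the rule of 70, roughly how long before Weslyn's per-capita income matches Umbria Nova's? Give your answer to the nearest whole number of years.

≈ 140 years

The growth-rate gap is 2.3% − 0.8% = 1.5 percentage points.
So the ratio between them halves every 70/1.5 ≈ 46.67 years.
An 8 times gap closes after 3 halvings: 3 × 46.67 ≈ 140 years.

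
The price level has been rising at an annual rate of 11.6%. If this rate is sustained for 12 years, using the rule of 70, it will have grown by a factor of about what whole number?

70/11.6 ≈ 6.03 years per doubling.
12 years fits 2 doublings: 2^2 = 4.

4 times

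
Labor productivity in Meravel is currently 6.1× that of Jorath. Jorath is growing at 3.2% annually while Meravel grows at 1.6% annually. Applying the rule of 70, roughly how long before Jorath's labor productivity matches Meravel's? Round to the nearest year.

about 114 years

The growth-rate gap is 3.2% − 1.6% = 1.6 percentage points.
So the ratio between them halves every 70/1.6 ≈ 43.75 years.
A 6.1× gap takes log₂(6.1) ≈ 2.61 halvings to close: 2.61 × 43.75 ≈ 114 years.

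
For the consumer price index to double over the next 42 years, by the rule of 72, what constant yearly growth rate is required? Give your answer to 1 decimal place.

1.7% per year

72 / 42 ≈ 1.71, so about 1.7% per year.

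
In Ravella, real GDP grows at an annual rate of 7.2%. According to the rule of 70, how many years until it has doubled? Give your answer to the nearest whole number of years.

roughly 10 years

70/7.2 ≈ 9.72, so it doubles roughly every 10 years.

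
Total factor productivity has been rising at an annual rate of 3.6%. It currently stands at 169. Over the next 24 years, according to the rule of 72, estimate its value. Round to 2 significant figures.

Doubling time ≈ 72/3.6 = 20.00 years.
24 years is 24/20.00 ≈ 1.20 doublings, a factor of 2^1.20 ≈ 2.30.
169 × 2.30 ≈ 390.

around 390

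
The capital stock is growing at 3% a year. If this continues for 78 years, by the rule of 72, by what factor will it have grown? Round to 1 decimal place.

Doubles every ≈ 24.00 years (72/3).
78 years is 3.25 doublings; 2^3.25 ≈ 9.5×.

roughly 9.5 times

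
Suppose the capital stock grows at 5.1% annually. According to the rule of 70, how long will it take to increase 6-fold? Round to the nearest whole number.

around 35 years

At 5.1% it doubles every 70/5.1 ≈ 13.73 years.
Reaching 6× takes log₂(6) ≈ 2.58 doublings.
2.58 × 13.73 ≈ 35 years.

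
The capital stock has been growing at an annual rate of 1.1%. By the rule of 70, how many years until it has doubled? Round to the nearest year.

≈ 64 years

70/1.1 ≈ 63.64, so it doubles roughly every 64 years.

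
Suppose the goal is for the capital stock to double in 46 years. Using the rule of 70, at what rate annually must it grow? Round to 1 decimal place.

roughly 1.5% annually

70 / 46 ≈ 1.52, so about 1.5% annually.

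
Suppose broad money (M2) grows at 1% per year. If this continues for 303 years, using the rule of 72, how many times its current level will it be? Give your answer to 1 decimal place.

Doubling time ≈ 72/1 = 72.00 years.
303 years / 72.00 ≈ 4.21 doublings → factor 2^4.21 ≈ 18.5.

≈ 18.5 times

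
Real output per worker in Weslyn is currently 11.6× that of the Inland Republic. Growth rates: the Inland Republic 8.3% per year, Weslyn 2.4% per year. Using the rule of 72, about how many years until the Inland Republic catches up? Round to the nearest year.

around 43 years

The growth-rate gap is 8.3% − 2.4% = 5.9 percentage points.
So the ratio between them halves every 72/5.9 ≈ 12.20 years.
An 11.6× gap takes log₂(11.6) ≈ 3.54 halvings to close: 3.54 × 12.20 ≈ 43 years.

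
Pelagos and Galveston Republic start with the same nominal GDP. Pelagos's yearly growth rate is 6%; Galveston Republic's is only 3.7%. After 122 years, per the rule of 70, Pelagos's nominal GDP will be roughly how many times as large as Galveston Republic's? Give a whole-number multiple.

Rate gap = 6% − 3.7% = 2.3 points.
The ratio doubles every 70/2.3 ≈ 30.43 years.
122/30.43 ≈ 4.01 doublings → ratio ≈ 2^4.01 ≈ 16.

about 16 times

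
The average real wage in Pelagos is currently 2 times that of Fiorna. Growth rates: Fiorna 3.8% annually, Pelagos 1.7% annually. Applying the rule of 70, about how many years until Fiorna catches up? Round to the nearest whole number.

The growth-rate gap is 3.8% − 1.7% = 2.1 percentage points.
So the ratio between them halves every 70/2.1 ≈ 33.33 years.
A 2 times gap closes after 1 halving: 1 × 33.33 ≈ 33 years.

≈ 33 years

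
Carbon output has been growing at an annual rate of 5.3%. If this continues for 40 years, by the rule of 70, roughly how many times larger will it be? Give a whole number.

At 5.3% one doubling takes ≈ 13.21 years; 40 years is 3 of them, so ×8.

around 8 times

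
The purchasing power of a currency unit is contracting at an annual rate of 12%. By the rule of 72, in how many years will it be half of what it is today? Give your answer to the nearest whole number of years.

about 6 years

Halving time ≈ 72 / 12 = 6.00 → 6 years.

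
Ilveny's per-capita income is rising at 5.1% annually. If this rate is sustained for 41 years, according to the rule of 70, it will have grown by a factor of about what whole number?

about 8 times

70/5.1 ≈ 13.73 years per doubling.
41 years fits 3 doublings: 2^3 = 8.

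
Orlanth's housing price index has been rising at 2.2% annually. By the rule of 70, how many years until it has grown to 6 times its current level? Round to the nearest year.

around 82 years

One doubling takes 70/2.2 = 31.82 years.
6× is log₂ 6 ≈ 2.58 doublings, so ≈ 2.58 × 31.82 = 82 years.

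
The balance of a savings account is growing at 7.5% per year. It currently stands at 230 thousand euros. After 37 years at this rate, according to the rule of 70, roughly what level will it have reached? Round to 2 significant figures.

approximately 3600 thousand euros

Doubling time ≈ 70/7.5 = 9.33 years.
37 years is 37/9.33 ≈ 3.97 doublings, a factor of 2^3.97 ≈ 15.67.
230 × 15.67 ≈ 3600 thousand euros.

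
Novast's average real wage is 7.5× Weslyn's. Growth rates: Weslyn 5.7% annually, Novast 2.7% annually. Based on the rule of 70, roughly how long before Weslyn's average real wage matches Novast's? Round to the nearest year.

Weslyn gains on Novast at 5.7% − 2.7% = 3 points a year.
At that relative rate the gap halves every 70/3 ≈ 23.33 years.
A 7.5× gap takes log₂(7.5) ≈ 2.91 halvings to close: 2.91 × 23.33 ≈ 68 years.

68 years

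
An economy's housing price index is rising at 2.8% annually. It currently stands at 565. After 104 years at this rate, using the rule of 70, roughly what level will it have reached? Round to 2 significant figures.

≈ 10000

It doubles every 70/2.8 ≈ 25.00 years, so 104 years is 4.16 doublings.
2^4.16 ≈ 17.88; 565 × 17.88 ≈ 10000.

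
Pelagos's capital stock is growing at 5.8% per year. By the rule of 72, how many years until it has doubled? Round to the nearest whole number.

At 5.8%, doubling takes about 72/5.8 = 12.41 years.

about 12 years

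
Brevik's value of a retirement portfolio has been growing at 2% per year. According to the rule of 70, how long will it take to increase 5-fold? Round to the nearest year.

Doubling time ≈ 70/2 = 35.00 years.
Reaching 5× takes log₂(5) ≈ 2.32 doublings.
2.32 × 35.00 ≈ 81 years.

81 years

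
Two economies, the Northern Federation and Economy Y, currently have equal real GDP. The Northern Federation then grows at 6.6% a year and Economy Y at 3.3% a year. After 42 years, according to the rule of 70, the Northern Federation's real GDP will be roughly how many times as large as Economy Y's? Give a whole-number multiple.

the Northern Federation pulls ahead at 3.3 pp per year, so the ratio doubles every 70/3.3 ≈ 21.21 years.
In 42 years that's 1.98 doublings: 2^1.98 ≈ 4.

about 4 times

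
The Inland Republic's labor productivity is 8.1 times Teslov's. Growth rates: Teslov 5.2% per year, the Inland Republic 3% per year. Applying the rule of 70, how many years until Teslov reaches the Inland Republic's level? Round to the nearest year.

The growth-rate gap is 5.2% − 3% = 2.2 percentage points.
So the ratio between them halves every 70/2.2 ≈ 31.82 years.
An 8.1 times gap takes log₂(8.1) ≈ 3.02 halvings to close: 3.02 × 31.82 ≈ 96 years.

about 96 years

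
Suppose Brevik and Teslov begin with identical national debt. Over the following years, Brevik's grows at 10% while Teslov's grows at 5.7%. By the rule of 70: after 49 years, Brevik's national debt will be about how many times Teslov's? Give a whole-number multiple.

Only the 4.3-point difference matters.
70/4.3 ≈ 16.28 years per doubling of the ratio; 49 years gives 3.01 doublings, so ≈ 8×.

8 times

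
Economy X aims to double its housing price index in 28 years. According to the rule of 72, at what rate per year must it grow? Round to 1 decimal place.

approximately 2.6%

72 / 28 ≈ 2.57, so about 2.6% per year.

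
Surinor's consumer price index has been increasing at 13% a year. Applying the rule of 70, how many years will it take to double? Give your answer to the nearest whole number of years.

≈ 5 years

Doubling time ≈ 70 / 13 = 5.38 years.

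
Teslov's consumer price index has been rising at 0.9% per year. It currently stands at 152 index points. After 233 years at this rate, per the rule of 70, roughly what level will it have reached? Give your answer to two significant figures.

It doubles every 70/0.9 ≈ 77.78 years, so 233 years is 3.00 doublings.
2^3.00 ≈ 8.00; 152 × 8.00 ≈ 1200 index points.

about 1200 index points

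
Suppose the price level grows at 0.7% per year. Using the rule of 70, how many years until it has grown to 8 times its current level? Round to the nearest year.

300 years

One doubling takes 70/0.7 = 100.00 years.
Getting to 8× needs 3 doublings: 3 × 100.00 ≈ 300 years.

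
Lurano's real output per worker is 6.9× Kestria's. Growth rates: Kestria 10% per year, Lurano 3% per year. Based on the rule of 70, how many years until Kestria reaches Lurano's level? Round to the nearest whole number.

What matters is the difference: 7 pp.
Rule of 70 on the gap: the ratio halves every 70/7 ≈ 10.00 years.
A 6.9× gap takes log₂(6.9) ≈ 2.79 halvings to close: 2.79 × 10.00 ≈ 28 years.

about 28 years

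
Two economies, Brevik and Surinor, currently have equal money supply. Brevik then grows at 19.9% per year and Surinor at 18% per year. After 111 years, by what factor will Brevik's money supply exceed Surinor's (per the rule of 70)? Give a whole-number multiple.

Rate gap = 19.9% − 18% = 1.9 points.
The ratio doubles every 70/1.9 ≈ 36.84 years.
111/36.84 ≈ 3.01 doublings → ratio ≈ 2^3.01 ≈ 8.

approximately 8 times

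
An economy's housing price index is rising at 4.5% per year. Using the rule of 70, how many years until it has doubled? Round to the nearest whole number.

approximately 16 years

At 4.5%, doubling takes about 70/4.5 = 15.56 years.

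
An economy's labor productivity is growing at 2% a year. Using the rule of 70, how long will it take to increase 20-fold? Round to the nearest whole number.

One doubling takes 70/2 = 35.00 years.
20× is log₂ 20 ≈ 4.32 doublings, so ≈ 4.32 × 35.00 = 151 years.

151 years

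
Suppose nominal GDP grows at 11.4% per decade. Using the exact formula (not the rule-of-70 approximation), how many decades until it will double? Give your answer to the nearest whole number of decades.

t = ln(2) / ln(1 + 0.114) = 0.6931 / 0.107957 ≈ 6.42.
≈ 6 decades.

6 decades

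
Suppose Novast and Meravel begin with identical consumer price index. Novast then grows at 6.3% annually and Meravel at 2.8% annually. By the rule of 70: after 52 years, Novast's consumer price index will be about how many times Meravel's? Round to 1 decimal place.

Rate gap = 6.3% − 2.8% = 3.5 points.
The ratio doubles every 70/3.5 ≈ 20.00 years.
52/20.00 ≈ 2.60 doublings → ratio ≈ 2^2.60 ≈ 6.1.

roughly 6.1 times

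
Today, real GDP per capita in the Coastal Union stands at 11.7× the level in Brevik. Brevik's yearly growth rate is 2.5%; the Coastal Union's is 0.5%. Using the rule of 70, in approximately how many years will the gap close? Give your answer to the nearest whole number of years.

Brevik gains on the Coastal Union at 2.5% − 0.5% = 2 points a year.
At that relative rate the gap halves every 70/2 ≈ 35.00 years.
An 11.7× gap takes log₂(11.7) ≈ 3.55 halvings to close: 3.55 × 35.00 ≈ 124 years.

about 124 years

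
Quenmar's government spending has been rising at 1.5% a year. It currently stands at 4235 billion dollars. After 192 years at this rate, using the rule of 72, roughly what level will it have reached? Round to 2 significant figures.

It doubles every 72/1.5 ≈ 48.00 years, so 192 years is 4.00 doublings.
2^4.00 ≈ 16.00; 4235 × 16.00 ≈ 68000 billion dollars.

about 68000 billion dollars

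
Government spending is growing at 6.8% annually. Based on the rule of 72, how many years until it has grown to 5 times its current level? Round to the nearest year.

One doubling takes 72/6.8 = 10.59 years.
Reaching 5× takes log₂(5) ≈ 2.32 doublings.
2.32 × 10.59 ≈ 25 years.

about 25 years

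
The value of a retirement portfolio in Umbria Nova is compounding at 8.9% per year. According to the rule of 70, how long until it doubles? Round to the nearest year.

Doubling time ≈ 70 / 8.9 = 7.87 years.

about 8 years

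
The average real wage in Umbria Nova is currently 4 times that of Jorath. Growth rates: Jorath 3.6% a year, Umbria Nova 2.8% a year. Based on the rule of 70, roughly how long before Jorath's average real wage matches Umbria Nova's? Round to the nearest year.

The growth-rate gap is 3.6% − 2.8% = 0.8 percentage points.
So the ratio between them halves every 70/0.8 ≈ 87.50 years.
A 4 times gap closes after 2 halvings: 2 × 87.50 ≈ 175 years.

around 175 years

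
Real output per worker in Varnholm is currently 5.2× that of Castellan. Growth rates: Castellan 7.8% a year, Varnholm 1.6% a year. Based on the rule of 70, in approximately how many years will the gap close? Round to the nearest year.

Castellan gains on Varnholm at 7.8% − 1.6% = 6.2 points a year.
At that relative rate the gap halves every 70/6.2 ≈ 11.29 years.
A 5.2× gap takes log₂(5.2) ≈ 2.38 halvings to close: 2.38 × 11.29 ≈ 27 years.

around 27 years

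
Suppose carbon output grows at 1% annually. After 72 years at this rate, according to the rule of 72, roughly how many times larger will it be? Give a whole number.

Doubling time ≈ 72/1 = 72.00 years.
72/72.00 ≈ 1 doubling, so about 2^1 = 2×.

around 2 times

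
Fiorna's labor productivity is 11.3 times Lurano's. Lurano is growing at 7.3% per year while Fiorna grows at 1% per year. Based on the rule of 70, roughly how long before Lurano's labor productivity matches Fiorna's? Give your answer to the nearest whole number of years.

around 39 years

The growth-rate gap is 7.3% − 1% = 6.3 percentage points.
So the ratio between them halves every 70/6.3 ≈ 11.11 years.
An 11.3 times gap takes log₂(11.3) ≈ 3.50 halvings to close: 3.50 × 11.11 ≈ 39 years.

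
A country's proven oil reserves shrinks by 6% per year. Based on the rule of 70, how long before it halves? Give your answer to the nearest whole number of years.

The rule works in reverse for decay: 70/6 ≈ 11.67 years to halve.

roughly 12 years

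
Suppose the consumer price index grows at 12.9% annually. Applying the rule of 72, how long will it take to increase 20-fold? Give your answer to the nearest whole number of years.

24 years

At 12.9% it doubles every 72/12.9 ≈ 5.58 years.
20× is log₂ 20 ≈ 4.32 doublings, so ≈ 4.32 × 5.58 = 24 years.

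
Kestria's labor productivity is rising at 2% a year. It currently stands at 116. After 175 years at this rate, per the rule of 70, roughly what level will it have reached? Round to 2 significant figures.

Doubling time ≈ 70/2 = 35.00 years.
175 years is 175/35.00 ≈ 5.00 doublings, a factor of 2^5.00 ≈ 32.00.
116 × 32.00 ≈ 3700.

roughly 3700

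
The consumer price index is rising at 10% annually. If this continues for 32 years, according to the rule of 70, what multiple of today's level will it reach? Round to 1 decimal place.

Doubling time ≈ 70/10 = 7.00 years.
32 years / 7.00 ≈ 4.57 doublings → factor 2^4.57 ≈ 23.8.

roughly 23.8 times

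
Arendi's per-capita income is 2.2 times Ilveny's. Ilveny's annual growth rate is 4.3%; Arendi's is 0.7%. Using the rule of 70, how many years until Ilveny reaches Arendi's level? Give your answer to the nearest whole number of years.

Ilveny gains on Arendi at 4.3% − 0.7% = 3.6 points a year.
At that relative rate the gap halves every 70/3.6 ≈ 19.44 years.
A 2.2 times gap takes log₂(2.2) ≈ 1.14 halvings to close: 1.14 × 19.44 ≈ 22 years.

≈ 22 years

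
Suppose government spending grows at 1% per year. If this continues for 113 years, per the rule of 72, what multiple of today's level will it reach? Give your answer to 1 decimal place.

about 3.0 times

Doubles every ≈ 72.00 years (72/1).
113 years is 1.57 doublings; 2^1.57 ≈ 3.0×.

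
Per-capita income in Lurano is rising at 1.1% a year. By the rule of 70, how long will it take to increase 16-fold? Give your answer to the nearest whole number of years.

One doubling takes 70/1.1 = 63.64 years.
16× is 4 doublings, so 4 × 63.64 ≈ 255 years.

approximately 255 years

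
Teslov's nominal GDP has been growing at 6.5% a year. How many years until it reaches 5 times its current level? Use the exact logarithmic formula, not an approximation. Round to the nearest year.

t = ln(5) / ln(1 + 0.065) = 1.6094 / 0.062975 ≈ 25.56.
≈ 26 years.

26 years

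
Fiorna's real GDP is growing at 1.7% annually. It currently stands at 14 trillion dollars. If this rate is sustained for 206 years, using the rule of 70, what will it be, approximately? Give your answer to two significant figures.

Doubling time ≈ 70/1.7 = 41.18 years.
206 years is 206/41.18 ≈ 5.00 doublings, a factor of 2^5.00 ≈ 32.00.
14 × 32.00 ≈ 450 trillion dollars.

around 450 trillion dollars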